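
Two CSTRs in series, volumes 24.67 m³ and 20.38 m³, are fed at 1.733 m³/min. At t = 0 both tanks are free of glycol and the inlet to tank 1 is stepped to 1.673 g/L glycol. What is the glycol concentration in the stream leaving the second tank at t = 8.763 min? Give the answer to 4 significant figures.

0.2471 g/L

Each tank obeys Vᵢ dCᵢ/dt = Q(Cᵢ₋₁ − Cᵢ), so τᵢ = Vᵢ/Q.
τ₁ = 24.67/1.733 = 14.2354 min; τ₂ = 20.38/1.733 = 11.7600 min.
Tank 1: C₁ = C_in(1 − e^(−t/τ₁)). Tank 2 (τ₁ ≠ τ₂): C₂ = C_in[1 − (τ₁ e^(−t/τ₁) − τ₂ e^(−t/τ₂))/(τ₁ − τ₂)].
At t = 8.763: e^(−t/τ₁) = 0.540329, e^(−t/τ₂) = 0.474660.
C₂ = 1.673·[1 − (14.2354·0.540329 − 11.7600·0.474660)/(2.47548)] = 1.673·0.147705 = 0.247111 g/L.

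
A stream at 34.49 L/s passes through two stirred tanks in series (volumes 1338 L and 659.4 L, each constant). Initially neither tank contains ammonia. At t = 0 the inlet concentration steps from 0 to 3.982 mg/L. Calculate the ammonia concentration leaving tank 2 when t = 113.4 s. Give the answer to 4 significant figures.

Species balance on tank i: dCᵢ/dt = (Cᵢ₋₁ − Cᵢ)/τᵢ with τᵢ = Vᵢ/Q.
τ₁ = 1338/34.49 = 38.7939 s; τ₂ = 659.4/34.49 = 19.1186 s.
Tank 1: C₁ = C_in(1 − e^(−t/τ₁)). Tank 2 (τ₁ ≠ τ₂): C₂ = C_in[1 − (τ₁ e^(−t/τ₁) − τ₂ e^(−t/τ₂))/(τ₁ − τ₂)].
At t = 113.4: e^(−t/τ₁) = 0.0537644, e^(−t/τ₂) = 0.00265476.
C₂ = 3.982·[1 − (38.7939·0.0537644 − 19.1186·0.00265476)/(19.6753)] = 3.982·0.896572 = 3.57015 mg/L.

3.570 mg/L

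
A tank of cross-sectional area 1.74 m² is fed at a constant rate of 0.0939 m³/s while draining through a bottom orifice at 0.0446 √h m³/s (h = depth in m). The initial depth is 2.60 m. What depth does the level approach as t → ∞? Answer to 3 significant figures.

4.43 m

Level balance: A dh/dt = 0.0939 − 0.0446 √h. Setting dh/dt = 0:
Q_in = 0.0446 √h_ss ⇒ √h_ss = 0.0939/0.0446 = 2.1054.
h_ss = 2.1054² = 4.4326 m. (Since h₀ = 2.60 m < h_ss, the level will rise toward this value.)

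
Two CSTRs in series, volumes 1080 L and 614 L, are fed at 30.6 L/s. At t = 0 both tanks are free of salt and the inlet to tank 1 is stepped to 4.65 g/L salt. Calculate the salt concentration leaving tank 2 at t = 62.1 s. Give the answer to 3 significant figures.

Time constants: τᵢ = Vᵢ/Q for each well-mixed tank.
τ₁ = 1080/30.6 = 35.294 s; τ₂ = 614/30.6 = 20.065 s.
Tank 1: C₁ = C_in(1 − e^(−t/τ₁)). Tank 2 (τ₁ ≠ τ₂): C₂ = C_in[1 − (τ₁ e^(−t/τ₁) − τ₂ e^(−t/τ₂))/(τ₁ − τ₂)].
At t = 62.1: e^(−t/τ₁) = 0.17213, e^(−t/τ₂) = 0.045280.
C₂ = 4.65·[1 − (35.294·0.17213 − 20.065·0.045280)/(15.229)] = 4.65·0.66073 = 3.0724 g/L.

3.07 g/L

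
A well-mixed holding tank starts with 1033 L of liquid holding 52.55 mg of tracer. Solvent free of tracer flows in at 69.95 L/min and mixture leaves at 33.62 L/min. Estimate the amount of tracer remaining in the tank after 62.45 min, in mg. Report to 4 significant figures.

17.93 mg

Total volume: dV/dt = Q_in − Q_out = 36.3300 L/min, so V(t) = 1033 + 36.3300 t and V(62.45) = 3301.81 L.
No tracer enters, so dm/dt = −Q_out · (m/V).
dm/m = −Q_out dt/(V₀ + 36.3300 t); integrating gives ln(m/m₀) = −(Q_out/(Q_in−Q_out)) ln(V/V₀).
m = m₀ (V₀/V)^(Q_out/(Q_in−Q_out)) = 52.55 × (1033/3301.81)^(0.925406) = 17.9294 mg.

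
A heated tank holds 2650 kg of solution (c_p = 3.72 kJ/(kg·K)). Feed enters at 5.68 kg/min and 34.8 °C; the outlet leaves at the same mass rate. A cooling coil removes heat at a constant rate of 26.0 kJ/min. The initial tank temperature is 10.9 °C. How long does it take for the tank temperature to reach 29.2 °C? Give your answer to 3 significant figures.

Energy balance: M c_p dT/dt = ṁ c_p (T_in − T) − 26.0.
τ = M/ṁ = 466.55 min; T_ss = T_in − Q̇/(ṁ c_p) = 33.569 °C.
T(t) = T_ss + (T₀ − T_ss) e^(−t/τ). Set T = 29.2:
e^(−t/τ) = (29.2 − 33.569)/(10.9 − 33.569) = 0.19275
t = −466.55 · ln(0.19275) = 768.11 min.

768 min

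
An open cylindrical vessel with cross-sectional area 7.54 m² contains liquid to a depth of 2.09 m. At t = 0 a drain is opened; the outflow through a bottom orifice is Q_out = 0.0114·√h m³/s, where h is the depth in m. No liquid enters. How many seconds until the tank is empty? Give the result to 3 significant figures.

A dh/dt = −Q_out = −0.0114 √h.
Separate and integrate: 2(√h − √h₀) = −(0.0114/A) t.
Set h = 0: 2√h₀ = (0.0114/A) t_empty ⇒ t_empty = 2A√h₀/0.0114.
t_empty = 2·7.54·√2.09/0.0114 = 15.080·1.4457/0.0114 = 1912.4 s.

1910 s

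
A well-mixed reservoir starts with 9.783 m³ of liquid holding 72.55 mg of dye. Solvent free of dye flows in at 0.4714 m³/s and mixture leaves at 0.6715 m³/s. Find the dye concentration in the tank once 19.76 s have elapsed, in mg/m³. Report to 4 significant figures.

Total volume: dV/dt = Q_in − Q_out = -0.200100 m³/s, so V(t) = 9.783 − 0.200100 t and V(19.76) = 5.82902 m³.
Species balance (pure solvent in): dm/dt = −Q_out · m/V(t).
Separate: dm/m = −Q_out dt/V(t) ⇒ ln(m/m₀) = −(Q_out/(Q_in−Q_out)) ln(V/V₀).
m = m₀ (V₀/V)^(Q_out/(Q_in−Q_out)) = 72.55 × (9.783/5.82902)^(-3.35582) = 12.7642 mg.
C = m/V = 12.7642/5.82902 = 2.18976 mg/m³.

2.190 mg/m³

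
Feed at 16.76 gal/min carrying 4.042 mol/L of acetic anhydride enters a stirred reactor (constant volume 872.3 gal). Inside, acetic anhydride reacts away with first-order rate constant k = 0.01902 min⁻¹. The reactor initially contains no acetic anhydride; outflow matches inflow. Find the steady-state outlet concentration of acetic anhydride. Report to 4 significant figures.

2.031 mol/L

Species balance: V dC/dt = Q C_in − Q C − k V C.
Steady state (dC/dt = 0): C_ss = Q C_in/(Q + kV) = C_in/(1 + kV/Q).
C_ss = 16.76·4.042/(16.76 + 0.01902·872.3) = 67.7439/33.3511 = 2.03123 mol/L.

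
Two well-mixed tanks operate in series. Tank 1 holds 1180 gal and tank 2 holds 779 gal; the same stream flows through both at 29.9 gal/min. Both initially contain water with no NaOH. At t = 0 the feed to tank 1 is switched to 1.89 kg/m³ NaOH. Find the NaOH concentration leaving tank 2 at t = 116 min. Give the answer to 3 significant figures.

Time constants: τᵢ = Vᵢ/Q for each well-mixed tank.
τ₁ = 1180/29.9 = 39.465 min; τ₂ = 779/29.9 = 26.054 min.
Solving the cascade with C₁(0)=C₂(0)=0 gives C₂(t) = C_in[1 − (τ₁ e^(−t/τ₁) − τ₂ e^(−t/τ₂))/(τ₁ − τ₂)].
At t = 116: e^(−t/τ₁) = 0.052902, e^(−t/τ₂) = 0.011651.
C₂ = 1.89·[1 − (39.465·0.052902 − 26.054·0.011651)/(13.411)] = 1.89·0.86696 = 1.6386 kg/m³.

1.64 kg/m³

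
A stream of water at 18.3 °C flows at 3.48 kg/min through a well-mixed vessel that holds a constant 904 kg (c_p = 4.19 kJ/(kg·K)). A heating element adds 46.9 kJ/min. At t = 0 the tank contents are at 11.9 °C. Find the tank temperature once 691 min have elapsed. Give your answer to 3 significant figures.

First-law balance (no shaft work): M c_p dT/dt = ṁ c_p (T_in − T) + 46.9.
τ = M/ṁ = 259.77 min; T_ss = T_in + Q̇/(ṁ c_p) = 18.3 + 46.9/(3.48·4.19) = 21.516 °C.
T approaches T_ss exponentially: T(t) = T_ss + (T₀ − T_ss) e^(−t/τ).
T(691) = 21.516 + (-9.6165)·e^(−691/259.77) = 21.516 + (-9.6165)·0.069945 = 20.844 °C.

20.8 °C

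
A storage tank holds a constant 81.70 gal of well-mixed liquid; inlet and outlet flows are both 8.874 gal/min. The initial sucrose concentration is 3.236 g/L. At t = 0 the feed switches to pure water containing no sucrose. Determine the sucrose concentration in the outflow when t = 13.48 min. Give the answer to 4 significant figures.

0.7484 g/L

Accumulation = in − out for the solute gives V dC/dt = Q(C_in − C).
So dC/dt = (C_in − C)/τ with τ = V/Q = 81.70/8.874 = 9.20667 min.
Integrating: C(t) = C_in + (C₀ − C_in) e^(−t/τ).
C(13.48) = 0 + (3.236 − 0)·e^(−13.48/9.20667) = 0 + (3.23600)·0.231273 = 0.748400 g/L.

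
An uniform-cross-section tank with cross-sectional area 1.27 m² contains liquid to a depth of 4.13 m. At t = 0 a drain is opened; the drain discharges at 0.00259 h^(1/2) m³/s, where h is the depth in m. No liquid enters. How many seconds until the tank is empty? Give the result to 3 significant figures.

With no inflow, A dh/dt = −0.00259 √h.
∫ h^(−1/2) dh = −(0.00259/A) ∫ dt, giving 2√h = 2√h₀ − (0.00259/A) t.
Tank is empty when √h = 0: t_empty = 2A√h₀/0.00259.
t_empty = 2·1.27·√4.13/0.00259 = 2.5400·2.0322/0.00259 = 1993.0 s.

1990 s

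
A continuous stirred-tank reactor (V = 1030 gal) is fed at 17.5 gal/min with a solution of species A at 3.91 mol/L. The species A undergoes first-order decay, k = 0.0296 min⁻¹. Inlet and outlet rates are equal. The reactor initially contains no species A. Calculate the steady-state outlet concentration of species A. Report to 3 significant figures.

1.43 mol/L

Species balance: V dC/dt = Q C_in − Q C − k V C.
Steady state (dC/dt = 0): C_ss = Q C_in/(Q + kV) = C_in/(1 + kV/Q).
C_ss = 17.5·3.91/(17.5 + 0.0296·1030) = 68.425/47.988 = 1.4259 mol/L.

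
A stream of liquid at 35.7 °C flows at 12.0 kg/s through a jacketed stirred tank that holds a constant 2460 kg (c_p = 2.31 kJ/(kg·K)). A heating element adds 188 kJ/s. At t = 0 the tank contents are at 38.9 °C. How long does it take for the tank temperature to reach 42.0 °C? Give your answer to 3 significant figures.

Heat balance on the well-mixed liquid: M c_p dT/dt = ṁ c_p (T_in − T) + 188.
τ = M/ṁ = 205.00 s; T_ss = T_in + Q̇/(ṁ c_p) = 42.482 °C.
T(t) = T_ss + (T₀ − T_ss) e^(−t/τ). Set T = 42.0:
e^(−t/τ) = (42.0 − 42.482)/(38.9 − 42.482) = 0.13459
t = −205.00 · ln(0.13459) = 411.14 s.

411 s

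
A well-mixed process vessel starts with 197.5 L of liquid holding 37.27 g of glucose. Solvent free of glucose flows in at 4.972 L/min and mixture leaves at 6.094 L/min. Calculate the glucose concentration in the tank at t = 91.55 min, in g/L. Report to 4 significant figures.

0.007292 g/L

Total volume: dV/dt = Q_in − Q_out = -1.12200 L/min, so V(t) = 197.5 − 1.12200 t and V(91.55) = 94.7809 L.
No glucose enters, so dm/dt = −Q_out · (m/V).
Separate: dm/m = −Q_out dt/V(t) ⇒ ln(m/m₀) = −(Q_out/(Q_in−Q_out)) ln(V/V₀).
m = m₀ (V₀/V)^(Q_out/(Q_in−Q_out)) = 37.27 × (197.5/94.7809)^(-5.43137) = 0.691173 g.
C = m/V = 0.691173/94.7809 = 0.00729232 g/L.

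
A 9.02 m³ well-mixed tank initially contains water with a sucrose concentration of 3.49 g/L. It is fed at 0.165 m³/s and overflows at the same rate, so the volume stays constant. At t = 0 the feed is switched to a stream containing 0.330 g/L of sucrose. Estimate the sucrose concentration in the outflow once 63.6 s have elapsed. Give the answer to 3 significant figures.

Accumulation = in − out for the solute gives V dC/dt = Q(C_in − C).
Time constant τ = V/Q = 9.02/0.165 = 54.667 s.
Integrating: C(t) = C_in + (C₀ − C_in) e^(−t/τ).
C(63.6) = 0.330 + (3.49 − 0.330)·e^(−63.6/54.667) = 0.330 + (3.1600)·0.31242 = 1.3172 g/L.

1.32 g/L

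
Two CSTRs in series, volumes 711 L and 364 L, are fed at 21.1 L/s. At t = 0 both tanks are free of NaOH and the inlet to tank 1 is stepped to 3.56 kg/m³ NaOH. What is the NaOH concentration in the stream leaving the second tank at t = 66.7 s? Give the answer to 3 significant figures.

Each tank obeys Vᵢ dCᵢ/dt = Q(Cᵢ₋₁ − Cᵢ), so τᵢ = Vᵢ/Q.
τ₁ = 711/21.1 = 33.697 s; τ₂ = 364/21.1 = 17.251 s.
Tank 1: C₁ = C_in(1 − e^(−t/τ₁)). Tank 2 (τ₁ ≠ τ₂): C₂ = C_in[1 − (τ₁ e^(−t/τ₁) − τ₂ e^(−t/τ₂))/(τ₁ − τ₂)].
At t = 66.7: e^(−t/τ₁) = 0.13815, e^(−t/τ₂) = 0.020934.
C₂ = 3.56·[1 − (33.697·0.13815 − 17.251·0.020934)/(16.445)] = 3.56·0.73889 = 2.6305 kg/m³.

2.63 kg/m³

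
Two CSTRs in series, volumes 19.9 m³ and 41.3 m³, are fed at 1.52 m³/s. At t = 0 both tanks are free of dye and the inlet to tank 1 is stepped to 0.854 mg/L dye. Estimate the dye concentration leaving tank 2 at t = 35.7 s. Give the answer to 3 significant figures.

0.463 mg/L

Time constants: τᵢ = Vᵢ/Q for each well-mixed tank.
τ₁ = 19.9/1.52 = 13.092 s; τ₂ = 41.3/1.52 = 27.171 s.
Tank 1: C₁ = C_in(1 − e^(−t/τ₁)). Tank 2 (τ₁ ≠ τ₂): C₂ = C_in[1 − (τ₁ e^(−t/τ₁) − τ₂ e^(−t/τ₂))/(τ₁ − τ₂)].
At t = 35.7: e^(−t/τ₁) = 0.065426, e^(−t/τ₂) = 0.26877.
C₂ = 0.854·[1 − (13.092·0.065426 − 27.171·0.26877)/(-14.079)] = 0.854·0.54214 = 0.46299 mg/L.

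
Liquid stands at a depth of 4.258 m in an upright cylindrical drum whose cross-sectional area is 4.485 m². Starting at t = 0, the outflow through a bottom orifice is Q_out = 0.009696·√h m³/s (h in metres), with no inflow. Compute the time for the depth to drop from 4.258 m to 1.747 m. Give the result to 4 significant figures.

686.2 s

With no inflow, A dh/dt = −0.009696 √h.
Separate and integrate: 2(√h − √h₀) = −(0.009696/A) t.
t = 2A(√h₀ − √h)/0.009696 = 2·4.485·(√4.258 − √1.747)/0.009696
  = 8.97000 × (2.06349 − 1.32174) / 0.009696 = 686.211 s.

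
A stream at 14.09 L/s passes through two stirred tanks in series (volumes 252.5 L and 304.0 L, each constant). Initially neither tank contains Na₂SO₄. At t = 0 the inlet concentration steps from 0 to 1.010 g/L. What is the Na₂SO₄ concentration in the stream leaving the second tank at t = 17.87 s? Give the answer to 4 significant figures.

0.2326 g/L

Species balance on tank i: dCᵢ/dt = (Cᵢ₋₁ − Cᵢ)/τᵢ with τᵢ = Vᵢ/Q.
τ₁ = 252.5/14.09 = 17.9205 s; τ₂ = 304.0/14.09 = 21.5756 s.
Solving the cascade with C₁(0)=C₂(0)=0 gives C₂(t) = C_in[1 − (τ₁ e^(−t/τ₁) − τ₂ e^(−t/τ₂))/(τ₁ − τ₂)].
At t = 17.87: e^(−t/τ₁) = 0.368918, e^(−t/τ₂) = 0.436813.
C₂ = 1.010·[1 − (17.9205·0.368918 − 21.5756·0.436813)/(-3.65507)] = 1.010·0.230305 = 0.232608 g/L.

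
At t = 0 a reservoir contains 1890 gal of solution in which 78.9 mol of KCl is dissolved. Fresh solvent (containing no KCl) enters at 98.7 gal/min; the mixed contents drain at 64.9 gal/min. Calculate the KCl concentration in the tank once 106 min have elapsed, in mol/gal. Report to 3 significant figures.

Total volume: dV/dt = Q_in − Q_out = 33.800 gal/min, so V(t) = 1890 + 33.800 t and V(106) = 5472.8 gal.
Species balance (pure solvent in): dm/dt = −Q_out · m/V(t).
Separate: dm/m = −Q_out dt/V(t) ⇒ ln(m/m₀) = −(Q_out/(Q_in−Q_out)) ln(V/V₀).
m = m₀ (V₀/V)^(Q_out/(Q_in−Q_out)) = 78.9 × (1890/5472.8)^(1.9201) = 10.244 mol.
C = m/V = 10.244/5472.8 = 0.0018718 mol/gal.

0.00187 mol/gal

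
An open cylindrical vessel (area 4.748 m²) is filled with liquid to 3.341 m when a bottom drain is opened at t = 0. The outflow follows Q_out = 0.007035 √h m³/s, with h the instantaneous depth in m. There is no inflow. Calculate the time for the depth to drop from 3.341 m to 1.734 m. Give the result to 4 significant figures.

689.8 s

With no inflow, A dh/dt = −0.007035 √h.
∫ h^(−1/2) dh = −(0.007035/A) ∫ dt, giving 2√h = 2√h₀ − (0.007035/A) t.
t = 2A(√h₀ − √h)/0.007035 = 2·4.748·(√3.341 − √1.734)/0.007035
  = 9.49600 × (1.82784 − 1.31681) / 0.007035 = 689.794 s.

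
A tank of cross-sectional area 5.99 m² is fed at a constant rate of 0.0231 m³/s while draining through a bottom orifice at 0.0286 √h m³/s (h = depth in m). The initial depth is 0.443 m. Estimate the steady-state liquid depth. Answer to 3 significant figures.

0.652 m

A dh/dt = Q_in − 0.0286 √h. Steady state requires inflow = outflow:
Q_in = 0.0286 √h_ss ⇒ √h_ss = 0.0231/0.0286 = 0.80769.
h_ss = 0.80769² = 0.65237 m. (Since h₀ = 0.443 m < h_ss, the level will rise toward this value.)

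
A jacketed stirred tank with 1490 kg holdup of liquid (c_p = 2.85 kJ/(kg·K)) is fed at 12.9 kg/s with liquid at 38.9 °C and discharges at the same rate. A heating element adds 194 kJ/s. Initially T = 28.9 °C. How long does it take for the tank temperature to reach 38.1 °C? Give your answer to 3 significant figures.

M c_p dT/dt = ṁ c_p (T_in − T) + Q̇.
τ = M/ṁ = 115.50 s; T_ss = T_in + Q̇/(ṁ c_p) = 44.177 °C.
T(t) = T_ss + (T₀ − T_ss) e^(−t/τ). Set T = 38.1:
e^(−t/τ) = (38.1 − 44.177)/(28.9 − 44.177) = 0.39778
t = −115.50 · ln(0.39778) = 106.48 s.

106 s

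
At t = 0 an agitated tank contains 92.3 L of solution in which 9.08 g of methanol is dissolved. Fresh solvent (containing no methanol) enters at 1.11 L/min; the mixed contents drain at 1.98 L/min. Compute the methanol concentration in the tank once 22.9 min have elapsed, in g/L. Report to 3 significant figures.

Let m(t) be the amount of methanol. Volume: V(t) = V₀ + (Q_in − Q_out) t = 92.3 − 0.87000 t; V(22.9) = 72.377 L.
No methanol enters, so dm/dt = −Q_out · (m/V).
dm/m = −Q_out dt/(V₀ − 0.87000 t); integrating gives ln(m/m₀) = −(Q_out/(Q_in−Q_out)) ln(V/V₀).
m = m₀ (V₀/V)^(Q_out/(Q_in−Q_out)) = 9.08 × (92.3/72.377)^(-2.2759) = 5.2210 g.
C = m/V = 5.2210/72.377 = 0.072136 g/L.

0.0721 g/L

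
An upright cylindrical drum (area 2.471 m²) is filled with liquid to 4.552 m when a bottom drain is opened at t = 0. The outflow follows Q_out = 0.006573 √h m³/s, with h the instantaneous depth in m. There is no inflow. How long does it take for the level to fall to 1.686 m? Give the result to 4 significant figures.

A dh/dt = −Q_out = −0.006573 √h.
Separate and integrate: 2(√h − √h₀) = −(0.006573/A) t.
t = 2A(√h₀ − √h)/0.006573 = 2·2.471·(√4.552 − √1.686)/0.006573
  = 4.94200 × (2.13354 − 1.29846) / 0.006573 = 627.867 s.

627.9 s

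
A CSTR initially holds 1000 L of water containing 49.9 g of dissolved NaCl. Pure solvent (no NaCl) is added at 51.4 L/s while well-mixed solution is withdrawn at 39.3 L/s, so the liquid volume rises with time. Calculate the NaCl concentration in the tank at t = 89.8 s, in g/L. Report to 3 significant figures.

Total volume: dV/dt = Q_in − Q_out = 12.100 L/s, so V(t) = 1000 + 12.100 t and V(89.8) = 2086.6 L.
Solute balance: dm/dt = 0 − Q_out C = −Q_out m/V(t).
dm/m = −Q_out dt/(V₀ + 12.100 t); integrating gives ln(m/m₀) = −(Q_out/(Q_in−Q_out)) ln(V/V₀).
m = m₀ (V₀/V)^(Q_out/(Q_in−Q_out)) = 49.9 × (1000/2086.6)^(3.2479) = 4.5772 g.
C = m/V = 4.5772/2086.6 = 0.0021936 g/L.

0.00219 g/L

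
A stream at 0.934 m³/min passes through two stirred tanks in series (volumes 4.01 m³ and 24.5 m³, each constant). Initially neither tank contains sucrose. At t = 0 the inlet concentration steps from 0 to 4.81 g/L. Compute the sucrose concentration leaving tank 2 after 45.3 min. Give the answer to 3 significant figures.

3.79 g/L

Each tank obeys Vᵢ dCᵢ/dt = Q(Cᵢ₋₁ − Cᵢ), so τᵢ = Vᵢ/Q.
τ₁ = 4.01/0.934 = 4.2934 min; τ₂ = 24.5/0.934 = 26.231 min.
Tank 1: C₁ = C_in(1 − e^(−t/τ₁)). Tank 2 (τ₁ ≠ τ₂): C₂ = C_in[1 − (τ₁ e^(−t/τ₁) − τ₂ e^(−t/τ₂))/(τ₁ − τ₂)].
At t = 45.3: e^(−t/τ₁) = 2.6163e-05, e^(−t/τ₂) = 0.17783.
C₂ = 4.81·[1 − (4.2934·2.6163e-05 − 26.231·0.17783)/(-21.938)] = 4.81·0.78738 = 3.7873 g/L.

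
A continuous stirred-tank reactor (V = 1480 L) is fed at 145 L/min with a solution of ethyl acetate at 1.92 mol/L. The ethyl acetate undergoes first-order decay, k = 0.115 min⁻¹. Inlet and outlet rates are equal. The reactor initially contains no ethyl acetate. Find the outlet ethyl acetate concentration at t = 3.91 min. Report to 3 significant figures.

0.499 mol/L

Species balance: V dC/dt = Q C_in − Q C − k V C.
dC/dt = (Q/V) C_in − (Q/V + k) C; effective rate a = Q/V + k = 0.097973 + 0.115 = 0.21297 min⁻¹.
C_ss = Q C_in/(Q + kV) = 0.88325 mol/L; C(t) = C_ss + (C₀ − C_ss) e^(−a t).
C(3.91) = 0.88325 + (-0.88325)·e^(−0.21297·3.91) = 0.88325 + (-0.88325)·0.43486 = 0.49916 mol/L.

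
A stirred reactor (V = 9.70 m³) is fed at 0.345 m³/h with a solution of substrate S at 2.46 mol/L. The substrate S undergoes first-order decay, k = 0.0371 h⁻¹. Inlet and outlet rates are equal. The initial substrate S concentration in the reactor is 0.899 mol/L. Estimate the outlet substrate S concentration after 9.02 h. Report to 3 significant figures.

Species balance: V dC/dt = Q C_in − Q C − k V C.
dC/dt = (Q/V) C_in − (Q/V + k) C; effective rate a = Q/V + k = 0.035567 + 0.0371 = 0.072667 h⁻¹.
C_ss = Q C_in/(Q + kV) = 1.2041 mol/L; C(t) = C_ss + (C₀ − C_ss) e^(−a t).
C(9.02) = 1.2041 + (-0.30505)·e^(−0.072667·9.02) = 1.2041 + (-0.30505)·0.51921 = 1.0457 mol/L.

1.05 mol/L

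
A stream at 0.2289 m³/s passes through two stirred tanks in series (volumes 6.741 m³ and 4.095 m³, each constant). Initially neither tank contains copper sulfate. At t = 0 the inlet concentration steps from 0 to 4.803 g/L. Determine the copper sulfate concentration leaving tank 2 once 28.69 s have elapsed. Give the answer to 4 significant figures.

1.679 g/L

Each tank obeys Vᵢ dCᵢ/dt = Q(Cᵢ₋₁ − Cᵢ), so τᵢ = Vᵢ/Q.
τ₁ = 6.741/0.2289 = 29.4495 s; τ₂ = 4.095/0.2289 = 17.8899 s.
Solving the cascade with C₁(0)=C₂(0)=0 gives C₂(t) = C_in[1 − (τ₁ e^(−t/τ₁) − τ₂ e^(−t/τ₂))/(τ₁ − τ₂)].
At t = 28.69: e^(−t/τ₁) = 0.377491, e^(−t/τ₂) = 0.201151.
C₂ = 4.803·[1 − (29.4495·0.377491 − 17.8899·0.201151)/(11.5596)] = 4.803·0.349603 = 1.67914 g/L.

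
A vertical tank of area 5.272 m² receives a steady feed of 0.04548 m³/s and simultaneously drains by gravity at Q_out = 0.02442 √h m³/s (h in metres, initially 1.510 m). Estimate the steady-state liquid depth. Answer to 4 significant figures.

Level balance: A dh/dt = 0.04548 − 0.02442 √h. Setting dh/dt = 0:
Q_in = 0.02442 √h_ss ⇒ √h_ss = 0.04548/0.02442 = 1.86241.
h_ss = 1.86241² = 3.46856 m. (Since h₀ = 1.510 m < h_ss, the level will rise toward this value.)

3.469 m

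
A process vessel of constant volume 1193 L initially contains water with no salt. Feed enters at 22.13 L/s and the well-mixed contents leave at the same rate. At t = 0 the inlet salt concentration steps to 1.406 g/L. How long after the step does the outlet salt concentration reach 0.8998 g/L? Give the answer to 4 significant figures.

55.07 s

Accumulation = in − out for the solute gives V dC/dt = Q(C_in − C), so τ = V/Q = 53.9087 s.
C(t) = C_in + (C₀ − C_in) e^(−t/τ). Set C = 0.8998 and solve for t:
e^(−t/τ) = (C − C_in)/(C₀ − C_in) = (0.8998 − 1.406)/(0 − 1.406) = 0.360028
t = −τ ln(…) = 53.9087 × 1.02157 = 55.0717 s.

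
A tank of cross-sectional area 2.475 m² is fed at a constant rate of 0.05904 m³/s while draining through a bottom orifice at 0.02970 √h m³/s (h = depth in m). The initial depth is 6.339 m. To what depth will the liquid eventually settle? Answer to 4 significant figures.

3.952 m

A dh/dt = Q_in − 0.02970 √h. Steady state requires inflow = outflow:
Q_in = 0.02970 √h_ss ⇒ √h_ss = 0.05904/0.02970 = 1.98788.
h_ss = 1.98788² = 3.95166 m. (Since h₀ = 6.339 m > h_ss, the level will fall toward this value.)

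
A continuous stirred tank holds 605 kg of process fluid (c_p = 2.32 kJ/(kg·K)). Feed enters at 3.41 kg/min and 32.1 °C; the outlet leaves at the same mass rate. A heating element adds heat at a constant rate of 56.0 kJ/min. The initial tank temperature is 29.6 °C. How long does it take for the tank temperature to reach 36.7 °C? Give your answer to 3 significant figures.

240 min

M c_p dT/dt = ṁ c_p (T_in − T) + Q̇.
τ = M/ṁ = 177.42 min; T_ss = T_in + Q̇/(ṁ c_p) = 39.179 °C.
T(t) = T_ss + (T₀ − T_ss) e^(−t/τ). Set T = 36.7:
e^(−t/τ) = (36.7 − 39.179)/(29.6 − 39.179) = 0.25876
t = −177.42 · ln(0.25876) = 239.84 min.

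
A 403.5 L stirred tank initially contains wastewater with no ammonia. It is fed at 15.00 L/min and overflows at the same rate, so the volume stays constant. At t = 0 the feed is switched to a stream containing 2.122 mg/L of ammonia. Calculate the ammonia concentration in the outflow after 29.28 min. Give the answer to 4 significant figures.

Species balance on the tank: V dC/dt = Q(C_in − C).
Time constant τ = V/Q = 403.5/15.00 = 26.9000 min.
Integrating: C(t) = C_in + (C₀ − C_in) e^(−t/τ).
C(29.28) = 2.122 + (0 − 2.122)·e^(−29.28/26.9000) = 2.122 + (-2.12200)·0.336729 = 1.40746 mg/L.

1.407 mg/L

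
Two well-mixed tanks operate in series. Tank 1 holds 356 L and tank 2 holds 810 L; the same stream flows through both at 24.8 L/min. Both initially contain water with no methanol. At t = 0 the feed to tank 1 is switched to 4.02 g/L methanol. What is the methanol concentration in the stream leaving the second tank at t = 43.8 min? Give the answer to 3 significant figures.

Time constants: τᵢ = Vᵢ/Q for each well-mixed tank.
τ₁ = 356/24.8 = 14.355 min; τ₂ = 810/24.8 = 32.661 min.
Solving the cascade with C₁(0)=C₂(0)=0 gives C₂(t) = C_in[1 − (τ₁ e^(−t/τ₁) − τ₂ e^(−t/τ₂))/(τ₁ − τ₂)].
At t = 43.8: e^(−t/τ₁) = 0.047300, e^(−t/τ₂) = 0.26157.
C₂ = 4.02·[1 − (14.355·0.047300 − 32.661·0.26157)/(-18.306)] = 4.02·0.57040 = 2.2930 g/L.

2.29 g/L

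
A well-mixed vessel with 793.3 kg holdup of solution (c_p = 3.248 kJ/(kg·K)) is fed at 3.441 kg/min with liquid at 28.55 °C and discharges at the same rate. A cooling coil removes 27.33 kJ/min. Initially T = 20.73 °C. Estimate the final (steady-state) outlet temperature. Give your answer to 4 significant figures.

26.10 °C

Energy balance: M c_p dT/dt = ṁ c_p (T_in − T) − 27.33.
At steady state dT/dt = 0 ⇒ T_ss = T_in − Q̇/(ṁ c_p) = 28.55 − 27.33/(3.441·3.248) = 26.1047 °C.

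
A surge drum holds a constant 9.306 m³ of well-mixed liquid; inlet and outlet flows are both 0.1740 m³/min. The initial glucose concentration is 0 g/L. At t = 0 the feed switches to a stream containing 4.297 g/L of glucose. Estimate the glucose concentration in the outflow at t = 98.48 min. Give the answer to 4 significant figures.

Accumulation = in − out for the solute gives V dC/dt = Q(C_in − C).
Time constant τ = V/Q = 9.306/0.1740 = 53.4828 min.
C approaches C_in exponentially: C(t) = C_in + (C₀ − C_in) e^(−t/τ).
C(98.48) = 4.297 + (0 − 4.297)·e^(−98.48/53.4828) = 4.297 + (-4.29700)·0.158605 = 3.61548 g/L.

3.615 g/L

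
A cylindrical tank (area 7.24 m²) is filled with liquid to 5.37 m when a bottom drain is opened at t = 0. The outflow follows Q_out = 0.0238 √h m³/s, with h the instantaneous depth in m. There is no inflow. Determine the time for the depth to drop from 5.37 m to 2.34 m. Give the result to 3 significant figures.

479 s

With no inflow, A dh/dt = −0.0238 √h.
∫ h^(−1/2) dh = −(0.0238/A) ∫ dt, giving 2√h = 2√h₀ − (0.0238/A) t.
t = 2A(√h₀ − √h)/0.0238 = 2·7.24·(√5.37 − √2.34)/0.0238
  = 14.480 × (2.3173 − 1.5297) / 0.0238 = 479.19 s.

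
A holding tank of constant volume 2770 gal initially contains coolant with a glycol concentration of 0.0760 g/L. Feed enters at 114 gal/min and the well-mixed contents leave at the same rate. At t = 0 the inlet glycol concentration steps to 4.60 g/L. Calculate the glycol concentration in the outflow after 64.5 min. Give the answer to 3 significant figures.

4.28 g/L

Species balance on the tank: V dC/dt = Q(C_in − C).
Rewrite as dC/dt + C/τ = C_in/τ, τ = V/Q = 24.298 min.
Integrating: C(t) = C_in + (C₀ − C_in) e^(−t/τ).
C(64.5) = 4.60 + (0.0760 − 4.60)·e^(−64.5/24.298) = 4.60 + (-4.5240)·0.070333 = 4.2818 g/L.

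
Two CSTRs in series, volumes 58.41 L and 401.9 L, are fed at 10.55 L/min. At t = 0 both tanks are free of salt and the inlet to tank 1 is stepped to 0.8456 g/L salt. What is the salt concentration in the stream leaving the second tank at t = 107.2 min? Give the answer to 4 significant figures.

0.7863 g/L

Each tank obeys Vᵢ dCᵢ/dt = Q(Cᵢ₋₁ − Cᵢ), so τᵢ = Vᵢ/Q.
τ₁ = 58.41/10.55 = 5.53649 min; τ₂ = 401.9/10.55 = 38.0948 min.
Solving the cascade with C₁(0)=C₂(0)=0 gives C₂(t) = C_in[1 − (τ₁ e^(−t/τ₁) − τ₂ e^(−t/τ₂))/(τ₁ − τ₂)].
At t = 107.2: e^(−t/τ₁) = 3.89942e-09, e^(−t/τ₂) = 0.0599627.
C₂ = 0.8456·[1 − (5.53649·3.89942e-09 − 38.0948·0.0599627)/(-32.5583)] = 0.8456·0.929841 = 0.786273 g/L.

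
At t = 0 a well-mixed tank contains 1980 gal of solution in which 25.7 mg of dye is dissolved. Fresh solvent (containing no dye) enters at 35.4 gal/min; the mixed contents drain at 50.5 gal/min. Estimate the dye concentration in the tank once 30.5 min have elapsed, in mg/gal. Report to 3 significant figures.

0.00698 mg/gal

Let m(t) be the amount of dye. Volume: V(t) = V₀ + (Q_in − Q_out) t = 1980 − 15.100 t; V(30.5) = 1519.4 gal.
Species balance (pure solvent in): dm/dt = −Q_out · m/V(t).
Separate: dm/m = −Q_out dt/V(t) ⇒ ln(m/m₀) = −(Q_out/(Q_in−Q_out)) ln(V/V₀).
m = m₀ (V₀/V)^(Q_out/(Q_in−Q_out)) = 25.7 × (1980/1519.4)^(-3.3444) = 10.602 mg.
C = m/V = 10.602/1519.4 = 0.0069777 mg/gal.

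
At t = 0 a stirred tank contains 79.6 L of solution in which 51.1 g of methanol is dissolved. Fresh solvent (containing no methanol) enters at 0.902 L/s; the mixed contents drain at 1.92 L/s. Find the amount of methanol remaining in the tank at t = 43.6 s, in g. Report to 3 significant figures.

11.0 g

Let m(t) be the amount of methanol. Volume: V(t) = V₀ + (Q_in − Q_out) t = 79.6 − 1.0180 t; V(43.6) = 35.215 L.
Species balance (pure solvent in): dm/dt = −Q_out · m/V(t).
Separate: dm/m = −Q_out dt/V(t) ⇒ ln(m/m₀) = −(Q_out/(Q_in−Q_out)) ln(V/V₀).
m = m₀ (V₀/V)^(Q_out/(Q_in−Q_out)) = 51.1 × (79.6/35.215)^(-1.8861) = 10.975 g.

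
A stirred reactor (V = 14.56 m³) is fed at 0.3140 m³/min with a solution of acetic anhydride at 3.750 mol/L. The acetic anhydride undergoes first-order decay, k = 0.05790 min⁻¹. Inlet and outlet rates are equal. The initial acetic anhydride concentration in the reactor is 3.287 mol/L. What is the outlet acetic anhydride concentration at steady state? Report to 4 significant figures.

1.018 mol/L

Species balance: V dC/dt = Q C_in − Q C − k V C.
Steady state (dC/dt = 0): C_ss = Q C_in/(Q + kV) = C_in/(1 + kV/Q).
C_ss = 0.3140·3.750/(0.3140 + 0.05790·14.56) = 1.17750/1.15702 = 1.01770 mol/L.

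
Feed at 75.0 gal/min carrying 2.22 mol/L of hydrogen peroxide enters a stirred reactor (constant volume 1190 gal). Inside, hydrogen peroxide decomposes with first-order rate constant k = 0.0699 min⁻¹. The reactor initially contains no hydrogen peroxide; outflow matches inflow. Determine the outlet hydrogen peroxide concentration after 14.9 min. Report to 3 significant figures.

0.907 mol/L

Species balance: V dC/dt = Q C_in − Q C − k V C.
This is linear with rate a = Q/V + k = 0.13293 min⁻¹.
C_ss = Q C_in/(Q + kV) = 1.0526 mol/L; C(t) = C_ss + (C₀ − C_ss) e^(−a t).
C(14.9) = 1.0526 + (-1.0526)·e^(−0.13293·14.9) = 1.0526 + (-1.0526)·0.13799 = 0.90735 mol/L.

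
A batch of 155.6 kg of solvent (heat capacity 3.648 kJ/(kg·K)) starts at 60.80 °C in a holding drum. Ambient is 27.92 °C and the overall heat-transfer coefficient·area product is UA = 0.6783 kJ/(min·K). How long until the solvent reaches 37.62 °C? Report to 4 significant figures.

1022 min

M c_p dT/dt = −UA(T − T_amb).
τ = M c_p/UA = 836.840 min; T_ss = T_amb = 27.9200 °C.
T(t) = T_ss + (T₀ − T_ss)e^(−t/τ); set T = 37.62:
t = −τ ln[(T − T_ss)/(T₀ − T_ss)] = −836.840 · ln(0.295012) = 1021.56 min.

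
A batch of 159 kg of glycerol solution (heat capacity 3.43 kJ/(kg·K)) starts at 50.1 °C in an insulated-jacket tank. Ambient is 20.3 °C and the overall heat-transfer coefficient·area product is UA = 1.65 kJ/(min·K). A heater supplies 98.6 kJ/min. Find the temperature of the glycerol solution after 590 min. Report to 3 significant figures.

M c_p dT/dt = −UA(T − T_amb) + Q̇.
dT/dt = (T_ss − T)/τ with T_ss = T_amb + Q̇/UA = 20.3 + 98.6/1.65 = 80.058 °C, τ = M c_p/UA = 159·3.43/1.65 = 330.53 min.
Solution: T(t) = T_ss + (T₀ − T_ss) e^(−t/τ).
T(590) = 80.058 + (-29.958)·0.16779 = 75.031 °C.

75.0 °C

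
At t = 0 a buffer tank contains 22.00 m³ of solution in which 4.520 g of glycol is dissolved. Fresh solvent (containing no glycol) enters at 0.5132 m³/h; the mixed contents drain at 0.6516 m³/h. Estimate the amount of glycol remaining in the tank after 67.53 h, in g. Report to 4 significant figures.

Let m(t) be the amount of glycol. Volume: V(t) = V₀ + (Q_in − Q_out) t = 22.00 − 0.138400 t; V(67.53) = 12.6538 m³.
Solute balance: dm/dt = 0 − Q_out C = −Q_out m/V(t).
dm/m = −Q_out dt/(V₀ − 0.138400 t); integrating gives ln(m/m₀) = −(Q_out/(Q_in−Q_out)) ln(V/V₀).
m = m₀ (V₀/V)^(Q_out/(Q_in−Q_out)) = 4.520 × (22.00/12.6538)^(-4.70809) = 0.334391 g.

0.3344 g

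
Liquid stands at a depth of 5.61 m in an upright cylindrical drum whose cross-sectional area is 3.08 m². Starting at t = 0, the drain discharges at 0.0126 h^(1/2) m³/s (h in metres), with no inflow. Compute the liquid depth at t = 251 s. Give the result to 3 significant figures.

3.44 m

A dh/dt = −Q_out = −0.0126 √h.
This is separable: 2 d(√h)/dt = −0.0126/A, so √h = √h₀ − (0.0126/(2A)) t.
√h = √5.61 − 0.0126·251/(2·3.08) = 2.3685 − 0.51341 = 1.8551.
h = 1.8551² = 3.4415 m.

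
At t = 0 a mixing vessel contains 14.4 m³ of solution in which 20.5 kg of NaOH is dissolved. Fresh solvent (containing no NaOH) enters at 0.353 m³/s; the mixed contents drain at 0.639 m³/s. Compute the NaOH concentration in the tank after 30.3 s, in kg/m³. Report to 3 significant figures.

Total volume: dV/dt = Q_in − Q_out = -0.28600 m³/s, so V(t) = 14.4 − 0.28600 t and V(30.3) = 5.7342 m³.
No NaOH enters, so dm/dt = −Q_out · (m/V).
dm/m = −Q_out dt/(V₀ − 0.28600 t); integrating gives ln(m/m₀) = −(Q_out/(Q_in−Q_out)) ln(V/V₀).
m = m₀ (V₀/V)^(Q_out/(Q_in−Q_out)) = 20.5 × (14.4/5.7342)^(-2.2343) = 2.6200 kg.
C = m/V = 2.6200/5.7342 = 0.45690 kg/m³.

0.457 kg/m³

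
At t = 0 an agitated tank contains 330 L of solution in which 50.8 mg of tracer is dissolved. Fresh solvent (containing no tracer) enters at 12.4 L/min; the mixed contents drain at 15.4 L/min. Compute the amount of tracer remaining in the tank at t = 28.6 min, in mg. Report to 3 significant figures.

10.8 mg

Let m(t) be the amount of tracer. Volume: V(t) = V₀ + (Q_in − Q_out) t = 330 − 3.0000 t; V(28.6) = 244.20 L.
Species balance (pure solvent in): dm/dt = −Q_out · m/V(t).
Separate: dm/m = −Q_out dt/V(t) ⇒ ln(m/m₀) = −(Q_out/(Q_in−Q_out)) ln(V/V₀).
m = m₀ (V₀/V)^(Q_out/(Q_in−Q_out)) = 50.8 × (330/244.20)^(-5.1333) = 10.829 mg.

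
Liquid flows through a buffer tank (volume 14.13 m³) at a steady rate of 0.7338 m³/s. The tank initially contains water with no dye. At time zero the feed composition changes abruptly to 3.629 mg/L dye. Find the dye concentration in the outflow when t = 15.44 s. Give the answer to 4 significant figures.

Unsteady species balance (constant V, well mixed): V dC/dt = Q(C_in − C).
So dC/dt = (C_in − C)/τ with τ = V/Q = 14.13/0.7338 = 19.2559 s.
C approaches C_in exponentially: C(t) = C_in + (C₀ − C_in) e^(−t/τ).
C(15.44) = 3.629 + (0 − 3.629)·e^(−15.44/19.2559) = 3.629 + (-3.62900)·0.448507 = 2.00137 mg/L.

2.001 mg/L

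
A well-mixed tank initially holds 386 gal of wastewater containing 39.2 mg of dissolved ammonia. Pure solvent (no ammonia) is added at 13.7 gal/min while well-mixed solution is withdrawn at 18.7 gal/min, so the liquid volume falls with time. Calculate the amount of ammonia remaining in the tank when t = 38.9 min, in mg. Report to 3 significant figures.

2.85 mg

Let m(t) be the amount of ammonia. Volume: V(t) = V₀ + (Q_in − Q_out) t = 386 − 5.0000 t; V(38.9) = 191.50 gal.
Solute balance: dm/dt = 0 − Q_out C = −Q_out m/V(t).
dm/m = −Q_out dt/(V₀ − 5.0000 t); integrating gives ln(m/m₀) = −(Q_out/(Q_in−Q_out)) ln(V/V₀).
m = m₀ (V₀/V)^(Q_out/(Q_in−Q_out)) = 39.2 × (386/191.50)^(-3.7400) = 2.8494 mg.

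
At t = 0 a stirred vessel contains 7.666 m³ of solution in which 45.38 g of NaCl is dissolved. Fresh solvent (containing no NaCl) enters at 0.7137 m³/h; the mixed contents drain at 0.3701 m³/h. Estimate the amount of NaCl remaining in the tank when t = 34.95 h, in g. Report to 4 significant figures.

Total volume: dV/dt = Q_in − Q_out = 0.343600 m³/h, so V(t) = 7.666 + 0.343600 t and V(34.95) = 19.6748 m³.
No NaCl enters, so dm/dt = −Q_out · (m/V).
Separate: dm/m = −Q_out dt/V(t) ⇒ ln(m/m₀) = −(Q_out/(Q_in−Q_out)) ln(V/V₀).
m = m₀ (V₀/V)^(Q_out/(Q_in−Q_out)) = 45.38 × (7.666/19.6748)^(1.07712) = 16.4419 g.

16.44 g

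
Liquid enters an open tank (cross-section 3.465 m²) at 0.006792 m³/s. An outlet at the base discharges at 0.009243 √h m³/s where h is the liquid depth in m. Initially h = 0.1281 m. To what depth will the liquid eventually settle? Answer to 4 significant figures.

0.5400 m

A dh/dt = Q_in − 0.009243 √h. Steady state requires inflow = outflow:
Q_in = 0.009243 √h_ss ⇒ √h_ss = 0.006792/0.009243 = 0.734826.
h_ss = 0.734826² = 0.539970 m. (Since h₀ = 0.1281 m < h_ss, the level will rise toward this value.)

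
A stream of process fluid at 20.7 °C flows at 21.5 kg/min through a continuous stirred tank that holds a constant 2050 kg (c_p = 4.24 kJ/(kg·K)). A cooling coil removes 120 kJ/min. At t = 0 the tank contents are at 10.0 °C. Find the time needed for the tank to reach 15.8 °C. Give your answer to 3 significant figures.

91.8 min

M c_p dT/dt = ṁ c_p (T_in − T) − Q̇.
τ = M/ṁ = 95.349 min; T_ss = T_in − Q̇/(ṁ c_p) = 19.384 °C.
T(t) = T_ss + (T₀ − T_ss) e^(−t/τ). Set T = 15.8:
e^(−t/τ) = (15.8 − 19.384)/(10.0 − 19.384) = 0.38190
t = −95.349 · ln(0.38190) = 91.782 min.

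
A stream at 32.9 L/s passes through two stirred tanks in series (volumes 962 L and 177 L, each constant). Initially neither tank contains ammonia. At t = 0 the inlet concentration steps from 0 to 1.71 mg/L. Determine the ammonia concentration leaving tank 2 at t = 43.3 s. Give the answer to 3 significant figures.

Species balance on tank i: dCᵢ/dt = (Cᵢ₋₁ − Cᵢ)/τᵢ with τᵢ = Vᵢ/Q.
τ₁ = 962/32.9 = 29.240 s; τ₂ = 177/32.9 = 5.3799 s.
Tank 1: C₁ = C_in(1 − e^(−t/τ₁)). Tank 2 (τ₁ ≠ τ₂): C₂ = C_in[1 − (τ₁ e^(−t/τ₁) − τ₂ e^(−t/τ₂))/(τ₁ − τ₂)].
At t = 43.3: e^(−t/τ₁) = 0.22745, e^(−t/τ₂) = 0.00031961.
C₂ = 1.71·[1 − (29.240·0.22745 − 5.3799·0.00031961)/(23.860)] = 1.71·0.72134 = 1.2335 mg/L.

1.23 mg/L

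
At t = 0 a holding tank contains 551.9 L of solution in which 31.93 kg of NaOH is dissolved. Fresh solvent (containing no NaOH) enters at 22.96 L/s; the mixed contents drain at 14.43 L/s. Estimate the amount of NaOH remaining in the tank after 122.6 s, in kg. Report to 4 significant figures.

5.288 kg

Total volume: dV/dt = Q_in − Q_out = 8.53000 L/s, so V(t) = 551.9 + 8.53000 t and V(122.6) = 1597.68 L.
Solute balance: dm/dt = 0 − Q_out C = −Q_out m/V(t).
dm/m = −Q_out dt/(V₀ + 8.53000 t); integrating gives ln(m/m₀) = −(Q_out/(Q_in−Q_out)) ln(V/V₀).
m = m₀ (V₀/V)^(Q_out/(Q_in−Q_out)) = 31.93 × (551.9/1597.68)^(1.69168) = 5.28777 kg.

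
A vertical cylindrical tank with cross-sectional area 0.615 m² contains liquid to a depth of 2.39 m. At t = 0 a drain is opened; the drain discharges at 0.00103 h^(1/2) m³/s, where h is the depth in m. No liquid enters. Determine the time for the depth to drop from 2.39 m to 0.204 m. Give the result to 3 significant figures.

Unsteady balance on liquid volume: A dh/dt = −0.00103 √h.
This is separable: 2 d(√h)/dt = −0.00103/A, so √h = √h₀ − (0.00103/(2A)) t.
t = 2A(√h₀ − √h)/0.00103 = 2·0.615·(√2.39 − √0.204)/0.00103
  = 1.2300 × (1.5460 − 0.45166) / 0.00103 = 1306.8 s.

1310 s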